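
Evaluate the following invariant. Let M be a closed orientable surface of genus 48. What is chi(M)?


For a closed orientable surface of genus g: chi = 2 - 2g.
Here g = 48.
chi = 2 - 2*48 = 2 - 96 = -94

-94


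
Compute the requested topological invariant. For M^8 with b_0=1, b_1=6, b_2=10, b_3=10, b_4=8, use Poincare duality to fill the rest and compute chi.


By Poincare duality b_k = b_{8-k}, so full Betti numbers: b_0=1, b_1=6, b_2=10, b_3=10, b_4=8, b_5=10, b_6=10, b_7=6, b_8=1.
chi = sum (-1)^k b_k = -2

-2


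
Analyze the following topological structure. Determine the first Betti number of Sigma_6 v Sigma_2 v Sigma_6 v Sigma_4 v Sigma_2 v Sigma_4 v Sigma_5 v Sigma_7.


For a wedge X v Y: reduced H_k(X v Y) = H_k(X) + H_k(Y).
Each Sigma_g contributes b_1 = 2g.
b_1 = 12 + 4 + 12 + 8 + 4 + 8 + 10 + 14 = 72

72


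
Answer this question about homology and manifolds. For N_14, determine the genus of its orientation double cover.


chi(N_14) = 2 - 14 = -12.
Double cover: chi(Sigma_g) = 2 * chi(N_14) = 2*(-12) = -24.
2 - 2g = -24, so g = (2 - (-24))/2 = 26/2 = 13

13


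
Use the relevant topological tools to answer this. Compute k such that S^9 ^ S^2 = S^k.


S^m ^ S^n = S^{m+n}.
k = 9 + 2 = 11

11


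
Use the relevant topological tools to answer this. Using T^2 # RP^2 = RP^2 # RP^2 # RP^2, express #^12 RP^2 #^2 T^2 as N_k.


Since a >= 1, the sum is non-orientable; each T^2 can be replaced by RP^2 # RP^2 (since T^2#RP^2 = 3RP^2).
Total crosscaps k = 12 + 2*2 = 16.
Check via chi: chi = 12*1 + 2*0 - (12+2-1)*2 = -14 = 2 - k = -14. Consistent.

16


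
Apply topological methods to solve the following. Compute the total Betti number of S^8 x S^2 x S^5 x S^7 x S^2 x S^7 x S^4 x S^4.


Total Betti number is multiplicative under products.
Each S^d (d>=1) has total Betti number 2.
There are 8 sphere factors.
Total = 2^8 = 256

256


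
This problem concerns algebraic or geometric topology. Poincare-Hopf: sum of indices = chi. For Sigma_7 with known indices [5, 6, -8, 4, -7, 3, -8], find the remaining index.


Poincare-Hopf: sum of indices = chi(M).
chi(Sigma_7) = 2 - 2*7 = -12.
Sum of known indices = -5.
x = chi - (sum known) = -12 - (-5) = -7

-7


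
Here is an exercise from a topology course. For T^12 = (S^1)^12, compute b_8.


By the Kunneth formula, b_k(T^n) = C(n,k).
b_8(T^12) = C(12,8).
C(12,8) = 12!/(8!*4!) = 495

495


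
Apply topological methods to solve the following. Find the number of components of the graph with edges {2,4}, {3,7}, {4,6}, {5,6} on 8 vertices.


Run DFS/union-find over 8 vertices.
V = 8, E = 4.
Number of components = 4

4


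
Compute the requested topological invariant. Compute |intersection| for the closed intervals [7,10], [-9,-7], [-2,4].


Intersection = [max(a_i), min(b_i)] = [7, -7].
Since 7 > -7, the intersection is empty.
Length = 0

0


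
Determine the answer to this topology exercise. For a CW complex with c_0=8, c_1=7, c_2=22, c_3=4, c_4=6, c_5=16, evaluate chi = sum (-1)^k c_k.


chi = sum_k (-1)^k c_k.
= (-1)^0*8 + (-1)^1*7 + (-1)^2*22 + (-1)^3*4 + (-1)^4*6 + (-1)^5*16
= (8) + (-7) + (22) + (-4) + (6) + (-16)
= 9

9


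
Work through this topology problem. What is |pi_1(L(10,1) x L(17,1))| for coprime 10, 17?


pi_1(X x Y) = pi_1(X) x pi_1(Y).
pi_1(L(10,1)) = Z/10, pi_1(L(17,1)) = Z/17.
|Z/10 x Z/17| = 10 * 17 = 170

170


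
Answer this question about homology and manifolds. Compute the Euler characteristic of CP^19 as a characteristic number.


For any closed oriented manifold, <e(TM),[M]> = chi(M).
chi(CP^19) = 19+1 = 20

20


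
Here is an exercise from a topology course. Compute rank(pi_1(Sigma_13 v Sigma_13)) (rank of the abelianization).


For a wedge: H_1(A v B) = H_1(A) + H_1(B).
b_1(Sigma_13) = 26, b_1(Sigma_13) = 26.
b_1 = 26 + 26 = 52

52


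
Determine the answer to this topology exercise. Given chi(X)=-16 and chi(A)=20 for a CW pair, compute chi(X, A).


Relative Euler characteristic: chi(X, A) = chi(X) - chi(A).
= -16 - (20) = -36

-36


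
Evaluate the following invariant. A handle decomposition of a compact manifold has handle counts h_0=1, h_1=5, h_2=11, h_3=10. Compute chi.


Handles of index k contribute (-1)^k to chi (same as CW cells).
chi = (1) + (-5) + (11) + (-10) = -3

-3


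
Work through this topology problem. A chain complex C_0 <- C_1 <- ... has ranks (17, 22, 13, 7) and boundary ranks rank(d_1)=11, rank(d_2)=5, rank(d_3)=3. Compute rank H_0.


rank H_k = rank(ker d_k) - rank(im d_{k+1}).
rank(ker d_0) = rank(C_0) - rank(d_0) = 17 - 0 = 17.
rank(im d_{0+1}) = 11.
rank H_0 = 17 - 11 = 6

6


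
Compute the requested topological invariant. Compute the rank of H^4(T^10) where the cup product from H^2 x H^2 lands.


Cup product: H^p x H^q -> H^{p+q}; here p+q = 2+2 = 4.
rank H^k(T^n) = C(n,k).
C(10,4) = 210

210


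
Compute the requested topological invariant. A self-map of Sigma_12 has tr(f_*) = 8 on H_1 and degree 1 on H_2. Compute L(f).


L(f) = tr(f_0*) - tr(f_1*) + tr(f_2*).
= 1 - (8) + (1)
= -6

-6


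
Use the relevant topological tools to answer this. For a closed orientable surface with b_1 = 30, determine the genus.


For a closed orientable surface: b_1 = 2g.
30 = 2g
g = 30 / 2 = 15

15


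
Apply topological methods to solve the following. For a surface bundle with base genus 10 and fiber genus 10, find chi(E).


For a fiber bundle F -> E -> B (with CW structure): chi(E) = chi(B) * chi(F).
chi(Sigma_10) = -18, chi(Sigma_10) = -18.
chi(E) = (-18) * (-18) = 324

324


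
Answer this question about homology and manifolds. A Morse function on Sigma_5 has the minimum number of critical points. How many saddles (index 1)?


A perfect Morse function has m_k = b_k.
For Sigma_5: b_0=1, b_1=2g=10, b_2=1.
Saddles m_1 = 2g = 10

10


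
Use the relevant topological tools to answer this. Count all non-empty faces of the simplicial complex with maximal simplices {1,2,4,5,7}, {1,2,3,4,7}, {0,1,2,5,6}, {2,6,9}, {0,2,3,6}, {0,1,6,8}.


Each maximal simplex on m vertices has 2^m - 1 nonempty faces.
Take the union (dedupe shared faces).
Total distinct faces = 89

89


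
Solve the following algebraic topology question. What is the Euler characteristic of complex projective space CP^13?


CP^13 has one cell in each even dimension 0, 2, ..., 2*13 (13+1 cells total).
All cells are even-dimensional, so chi = number of cells.
chi = 13 + 1 = 14

14


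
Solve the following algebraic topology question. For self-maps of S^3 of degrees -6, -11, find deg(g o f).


Degree is multiplicative under composition: deg(g o f) = deg(g) * deg(f).
= -11 * -6 = 66

66


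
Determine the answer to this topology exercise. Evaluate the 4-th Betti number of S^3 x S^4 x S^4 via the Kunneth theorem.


Each S^d has Poincare polynomial 1 + t^d.
The product S^3 x S^4 x S^4 has Poincare polynomial prod(1+t^d_i).
Expanding: b_0=1, b_3=1, b_4=2, b_7=2, b_8=1, b_11=1.
b_4 = 2

2


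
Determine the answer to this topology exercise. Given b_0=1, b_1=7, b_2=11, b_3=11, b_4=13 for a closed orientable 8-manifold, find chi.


By Poincare duality b_k = b_{8-k}, so full Betti numbers: b_0=1, b_1=7, b_2=11, b_3=11, b_4=13, b_5=11, b_6=11, b_7=7, b_8=1.
chi = sum (-1)^k b_k = 1

1


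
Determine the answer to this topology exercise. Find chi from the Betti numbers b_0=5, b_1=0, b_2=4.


chi = sum_k (-1)^k b_k.
= (5) + (0) + (4)
= 9

9


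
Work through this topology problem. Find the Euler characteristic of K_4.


K_4: V = 4, E = C(4,2) = 6.
chi = V - E = 4 - 6 = -2

-2


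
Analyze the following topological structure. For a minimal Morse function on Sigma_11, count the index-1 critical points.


A perfect Morse function has m_k = b_k.
For Sigma_11: b_0=1, b_1=2g=22, b_2=1.
Saddles m_1 = 2g = 22

22


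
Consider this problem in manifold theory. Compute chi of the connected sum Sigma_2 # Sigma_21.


chi(Sigma_2) = 2 - 2*2 = -2
chi(Sigma_21) = 2 - 2*21 = -40
For surfaces: chi(A#B) = chi(A) + chi(B) - 2.
chi = -2 + -40 - 2 = -44

-44


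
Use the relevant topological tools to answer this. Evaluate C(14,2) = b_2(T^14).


By the Kunneth formula, b_k(T^n) = C(n,k).
b_2(T^14) = C(14,2).
C(14,2) = 14!/(2!*12!) = 91

91


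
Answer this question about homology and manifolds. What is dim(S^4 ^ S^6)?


S^m ^ S^n = S^{m+n}.
k = 4 + 6 = 10

10


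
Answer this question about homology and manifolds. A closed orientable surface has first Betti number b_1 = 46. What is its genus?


For a closed orientable surface: b_1 = 2g.
46 = 2g
g = 46 / 2 = 23

23


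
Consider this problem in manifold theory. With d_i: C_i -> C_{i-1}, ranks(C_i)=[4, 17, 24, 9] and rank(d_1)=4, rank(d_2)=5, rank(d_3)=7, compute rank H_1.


rank H_k = rank(ker d_k) - rank(im d_{k+1}).
rank(ker d_1) = rank(C_1) - rank(d_1) = 17 - 4 = 13.
rank(im d_{1+1}) = 5.
rank H_1 = 13 - 5 = 8

8


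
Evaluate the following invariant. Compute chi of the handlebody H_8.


A genus-g handlebody deformation retracts to a wedge of g circles.
chi(vee_g S^1) = 1 - g.
chi(H_8) = 1 - 8 = -7

-7


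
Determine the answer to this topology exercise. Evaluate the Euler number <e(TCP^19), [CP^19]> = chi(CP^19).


For any closed oriented manifold, <e(TM),[M]> = chi(M).
chi(CP^19) = 19+1 = 20

20


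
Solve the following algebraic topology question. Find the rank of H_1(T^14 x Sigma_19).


pi_1(A x B) = pi_1(A) x pi_1(B); rank of abelianization = b_1.
b_1(T^14) = 14, b_1(Sigma_19) = 2*19 = 38.
b_1(product) = 14 + 38 = 52

52


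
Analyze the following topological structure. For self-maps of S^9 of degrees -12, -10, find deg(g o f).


Degree is multiplicative under composition: deg(g o f) = deg(g) * deg(f).
= -10 * -12 = 120

120


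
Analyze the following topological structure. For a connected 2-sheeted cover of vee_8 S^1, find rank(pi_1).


Nielsen-Schreier: an index-n subgroup of F_r is free of rank 1 + n(r-1).
Equivalently: chi(cover) = n*chi(base); chi(vee_r S^1) = 1 - 8 = -7.
chi(E) = 2*(-7) = -14; rank = 1 - chi(E) = 1 - (-14) = 15.
rank = 1 + 2*(8-1) = 1 + 14 = 15

15


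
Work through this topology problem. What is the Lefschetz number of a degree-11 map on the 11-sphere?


On S^11: L(f) = tr(f_0*) + (-1)^11 tr(f_11*) = 1 + (-1)^11 * deg(f).
L(f) = 1 + (-1)^11 * 11 = 1 + -11 = -10

-10


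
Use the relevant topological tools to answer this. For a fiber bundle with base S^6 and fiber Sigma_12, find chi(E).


chi(S^6) = 2 (n even), chi(Sigma_12) = 2 - 2*12 = -22.
chi(E) = 2 * (-22) = -44

-44


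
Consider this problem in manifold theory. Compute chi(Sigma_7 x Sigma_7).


chi(Sigma_7) = 2 - 2*7 = -12
chi(Sigma_7) = 2 - 2*7 = -12
chi(product) = (-12) * (-12) = 144

144


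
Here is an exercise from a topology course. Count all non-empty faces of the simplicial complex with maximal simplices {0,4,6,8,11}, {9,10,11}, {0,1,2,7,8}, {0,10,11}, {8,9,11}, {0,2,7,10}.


Each maximal simplex on m vertices has 2^m - 1 nonempty faces.
Take the union (dedupe shared faces).
Total distinct faces = 75

75


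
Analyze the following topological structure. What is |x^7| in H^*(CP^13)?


|x| = 2 in H^*(CP^n).
|x^7| = 7 * |x| = 7 * 2 = 14

14


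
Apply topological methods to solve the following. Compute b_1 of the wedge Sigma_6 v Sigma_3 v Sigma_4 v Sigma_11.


For a wedge X v Y: reduced H_k(X v Y) = H_k(X) + H_k(Y).
Each Sigma_g contributes b_1 = 2g.
b_1 = 12 + 6 + 8 + 22 = 48

48


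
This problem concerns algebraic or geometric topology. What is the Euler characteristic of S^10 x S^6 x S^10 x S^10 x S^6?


chi is multiplicative: chi(X x Y) = chi(X) chi(Y).
Each even-dim sphere has chi = 2. There are 5 factors.
chi = 2^5 = 32

32


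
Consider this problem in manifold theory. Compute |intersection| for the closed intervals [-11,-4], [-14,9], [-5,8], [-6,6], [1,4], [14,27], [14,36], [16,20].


Intersection = [max(a_i), min(b_i)] = [16, -4].
Since 16 > -4, the intersection is empty.
Length = 0

0


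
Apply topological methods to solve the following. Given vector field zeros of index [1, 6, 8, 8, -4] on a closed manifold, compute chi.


Poincare-Hopf: chi(M) = sum of indices of zeros.
chi = (1) + (6) + (8) + (8) + (-4) = 19

19


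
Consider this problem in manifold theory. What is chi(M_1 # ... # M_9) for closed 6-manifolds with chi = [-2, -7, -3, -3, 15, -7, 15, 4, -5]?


For n-manifolds: chi(A#B) = chi(A) + chi(B) - chi(S^6).
chi(S^6) = 1 + (-1)^6 = 2.
chi(#) = (sum chi_i) - (9-1)*chi(S^6) = 7 - 8*2 = -9

-9


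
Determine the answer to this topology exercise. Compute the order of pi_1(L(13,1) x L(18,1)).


pi_1(X x Y) = pi_1(X) x pi_1(Y).
pi_1(L(13,1)) = Z/13, pi_1(L(18,1)) = Z/18.
|Z/13 x Z/18| = 13 * 18 = 234

234


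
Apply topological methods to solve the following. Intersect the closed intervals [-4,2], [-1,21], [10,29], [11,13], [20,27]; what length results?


Intersection = [max(a_i), min(b_i)] = [20, 2].
Since 20 > 2, the intersection is empty.
Length = 0

0


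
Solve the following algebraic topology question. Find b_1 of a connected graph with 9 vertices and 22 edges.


For a connected graph: rank(pi_1) = b_1 = E - V + 1 = 1 - chi.
chi = V - E = 9 - 22 = -13.
rank = 1 - (-13) = 22 - 9 + 1 = 14

14


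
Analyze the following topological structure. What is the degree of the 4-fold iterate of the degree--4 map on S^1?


deg(f) = -4. Degree is multiplicative: deg(f^4) = (deg f)^4.
deg(f^4) = (-4)^4 = 256

256


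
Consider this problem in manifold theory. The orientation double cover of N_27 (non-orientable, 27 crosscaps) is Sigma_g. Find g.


chi(N_27) = 2 - 27 = -25.
Double cover: chi(Sigma_g) = 2 * chi(N_27) = 2*(-25) = -50.
2 - 2g = -50, so g = (2 - (-50))/2 = 52/2 = 26

26


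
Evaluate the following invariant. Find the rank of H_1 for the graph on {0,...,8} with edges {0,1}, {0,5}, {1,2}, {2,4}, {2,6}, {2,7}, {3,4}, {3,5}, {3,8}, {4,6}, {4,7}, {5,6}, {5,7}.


b_1 = E - V + (number of components).
E = 13, V = 9, components = 1.
b_1 = 13 - 9 + 1 = 5

5


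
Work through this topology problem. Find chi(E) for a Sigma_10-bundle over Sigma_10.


For a fiber bundle F -> E -> B (with CW structure): chi(E) = chi(B) * chi(F).
chi(Sigma_10) = -18, chi(Sigma_10) = -18.
chi(E) = (-18) * (-18) = 324

324


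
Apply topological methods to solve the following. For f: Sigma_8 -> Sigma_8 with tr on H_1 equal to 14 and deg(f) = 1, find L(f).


L(f) = tr(f_0*) - tr(f_1*) + tr(f_2*).
= 1 - (14) + (1)
= -12

-12


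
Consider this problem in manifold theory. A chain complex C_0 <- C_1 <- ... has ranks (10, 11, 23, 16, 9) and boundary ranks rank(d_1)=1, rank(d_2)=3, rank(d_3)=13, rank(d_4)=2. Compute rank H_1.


rank H_k = rank(ker d_k) - rank(im d_{k+1}).
rank(ker d_1) = rank(C_1) - rank(d_1) = 11 - 1 = 10.
rank(im d_{1+1}) = 3.
rank H_1 = 10 - 3 = 7

7


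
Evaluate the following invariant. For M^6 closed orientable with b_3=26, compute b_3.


Poincare duality for closed orientable n-manifolds: b_k = b_{n-k}.
Here n = 6, so b_3 = b_3 = 26

26


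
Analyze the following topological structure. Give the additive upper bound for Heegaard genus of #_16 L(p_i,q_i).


Heegaard genus satisfies g(A#B) <= g(A) + g(B).
Each lens space has g = 1.
Upper bound: 16 * 1 = 16

16


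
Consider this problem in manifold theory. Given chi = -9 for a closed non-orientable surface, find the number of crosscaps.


chi = 2 - k for closed non-orientable surfaces with k crosscaps.
-9 = 2 - k
k = 2 - (-9) = 11

11


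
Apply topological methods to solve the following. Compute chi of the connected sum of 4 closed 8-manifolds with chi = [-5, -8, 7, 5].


For n-manifolds: chi(A#B) = chi(A) + chi(B) - chi(S^8).
chi(S^8) = 1 + (-1)^8 = 2.
chi(#) = (sum chi_i) - (4-1)*chi(S^8) = -1 - 3*2 = -7

-7


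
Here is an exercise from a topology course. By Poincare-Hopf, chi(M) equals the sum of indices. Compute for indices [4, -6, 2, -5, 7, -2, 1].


Poincare-Hopf: chi(M) = sum of indices of zeros.
chi = (4) + (-6) + (2) + (-5) + (7) + (-2) + (1) = 1

1


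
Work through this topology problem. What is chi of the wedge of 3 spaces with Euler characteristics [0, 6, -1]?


chi(A v B) = chi(A) + chi(B) - 1 (one point identified).
For 3 spaces: chi = (sum chi_i) - (3 - 1).
sum = 5; chi = 5 - 2 = 3

3


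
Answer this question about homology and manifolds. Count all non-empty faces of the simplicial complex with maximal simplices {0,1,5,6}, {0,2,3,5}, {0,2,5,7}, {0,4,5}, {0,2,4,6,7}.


Each maximal simplex on m vertices has 2^m - 1 nonempty faces.
Take the union (dedupe shared faces).
Total distinct faces = 59

59


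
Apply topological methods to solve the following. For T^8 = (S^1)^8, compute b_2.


By the Kunneth formula, b_k(T^n) = C(n,k).
b_2(T^8) = C(8,2).
C(8,2) = 8!/(2!*6!) = 28

28


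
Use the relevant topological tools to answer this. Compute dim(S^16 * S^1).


Join of spheres: S^m * S^n = S^{m+n+1}.
dim = 16 + 1 + 1 = 18

18


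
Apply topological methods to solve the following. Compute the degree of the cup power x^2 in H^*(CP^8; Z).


|x| = 2 in H^*(CP^n).
|x^2| = 2 * |x| = 2 * 2 = 4

4


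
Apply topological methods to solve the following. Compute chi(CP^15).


CP^15 has one cell in each even dimension 0, 2, ..., 2*15 (15+1 cells total).
All cells are even-dimensional, so chi = number of cells.
chi = 15 + 1 = 16

16


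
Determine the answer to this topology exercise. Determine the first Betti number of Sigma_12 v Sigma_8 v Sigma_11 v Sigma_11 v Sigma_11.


For a wedge X v Y: reduced H_k(X v Y) = H_k(X) + H_k(Y).
Each Sigma_g contributes b_1 = 2g.
b_1 = 24 + 16 + 22 + 22 + 22 = 106

106


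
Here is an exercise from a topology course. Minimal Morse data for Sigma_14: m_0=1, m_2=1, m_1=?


A perfect Morse function has m_k = b_k.
For Sigma_14: b_0=1, b_1=2g=28, b_2=1.
Saddles m_1 = 2g = 28

28


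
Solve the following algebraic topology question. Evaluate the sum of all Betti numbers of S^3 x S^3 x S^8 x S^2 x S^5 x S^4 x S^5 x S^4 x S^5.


Total Betti number is multiplicative under products.
Each S^d (d>=1) has total Betti number 2.
There are 9 sphere factors.
Total = 2^9 = 512

512


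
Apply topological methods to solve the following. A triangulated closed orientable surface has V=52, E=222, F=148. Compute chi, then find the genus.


chi = V - E + F = 52 - 222 + 148 = -22
For orientable closed surface: chi = 2 - 2g, so g = (2 - chi)/2.
g = (2 - (-22)) / 2 = 24 / 2 = 12

12


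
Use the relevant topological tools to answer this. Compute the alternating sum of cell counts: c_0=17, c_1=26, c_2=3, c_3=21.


chi = sum_k (-1)^k c_k.
= (-1)^0*17 + (-1)^1*26 + (-1)^2*3 + (-1)^3*21
= (17) + (-26) + (3) + (-21)
= -27

-27


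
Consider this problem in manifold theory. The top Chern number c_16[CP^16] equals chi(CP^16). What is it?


For any closed oriented manifold, <e(TM),[M]> = chi(M).
chi(CP^16) = 16+1 = 17

17


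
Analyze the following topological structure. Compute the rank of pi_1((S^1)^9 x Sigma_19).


pi_1(A x B) = pi_1(A) x pi_1(B); rank of abelianization = b_1.
b_1(T^9) = 9, b_1(Sigma_19) = 2*19 = 38.
b_1(product) = 9 + 38 = 47

47


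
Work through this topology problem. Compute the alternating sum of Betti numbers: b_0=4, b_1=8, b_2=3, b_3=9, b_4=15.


chi = sum_k (-1)^k b_k.
= (4) + (-8) + (3) + (-9) + (15)
= 5

5


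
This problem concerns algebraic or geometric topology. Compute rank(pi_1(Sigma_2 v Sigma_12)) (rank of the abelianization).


For a wedge: H_1(A v B) = H_1(A) + H_1(B).
b_1(Sigma_2) = 4, b_1(Sigma_12) = 24.
b_1 = 4 + 24 = 28

28


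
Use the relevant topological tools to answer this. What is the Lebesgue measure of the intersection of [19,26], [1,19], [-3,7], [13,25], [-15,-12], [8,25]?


Intersection = [max(a_i), min(b_i)] = [19, -12].
Since 19 > -12, the intersection is empty.
Length = 0

0


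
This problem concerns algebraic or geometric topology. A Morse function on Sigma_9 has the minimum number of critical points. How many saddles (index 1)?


A perfect Morse function has m_k = b_k.
For Sigma_9: b_0=1, b_1=2g=18, b_2=1.
Saddles m_1 = 2g = 18

18


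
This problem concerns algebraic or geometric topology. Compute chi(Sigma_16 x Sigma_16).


chi(Sigma_16) = 2 - 2*16 = -30
chi(Sigma_16) = 2 - 2*16 = -30
chi(product) = (-30) * (-30) = 900

900


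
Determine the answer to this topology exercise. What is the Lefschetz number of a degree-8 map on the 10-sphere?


On S^10: L(f) = tr(f_0*) + (-1)^10 tr(f_10*) = 1 + (-1)^10 * deg(f).
L(f) = 1 + (-1)^10 * 8 = 1 + 8 = 9

9


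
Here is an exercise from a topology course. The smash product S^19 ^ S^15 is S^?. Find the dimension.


S^m ^ S^n = S^{m+n}.
k = 19 + 15 = 34

34


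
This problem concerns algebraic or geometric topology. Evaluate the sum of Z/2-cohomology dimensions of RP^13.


H^k(RP^13; Z/2) = Z/2 for each 0 <= k <= 13.
Total dimension = 13 + 1 = 14

14


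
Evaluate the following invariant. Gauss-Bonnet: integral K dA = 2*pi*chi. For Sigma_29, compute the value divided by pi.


Gauss-Bonnet: integral K dA = 2*pi*chi(M).
chi(Sigma_29) = 2 - 2*29 = -56.
(integral K dA)/pi = 2*chi = 2*(-56) = -112

-112


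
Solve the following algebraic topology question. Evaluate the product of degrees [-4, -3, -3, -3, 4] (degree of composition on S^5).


Degree is multiplicative: deg(composition) = product of degrees.
= (-4) * (-3) * (-3) * (-3) * (4) = 432

432


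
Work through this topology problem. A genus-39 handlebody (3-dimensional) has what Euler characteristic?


A genus-g handlebody deformation retracts to a wedge of g circles.
chi(vee_g S^1) = 1 - g.
chi(H_39) = 1 - 39 = -38

-38


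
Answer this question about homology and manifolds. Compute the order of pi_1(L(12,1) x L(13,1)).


pi_1(X x Y) = pi_1(X) x pi_1(Y).
pi_1(L(12,1)) = Z/12, pi_1(L(13,1)) = Z/13.
|Z/12 x Z/13| = 12 * 13 = 156

156


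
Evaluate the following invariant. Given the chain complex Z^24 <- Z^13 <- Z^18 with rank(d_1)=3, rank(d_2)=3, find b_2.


rank H_k = rank(ker d_k) - rank(im d_{k+1}).
rank(ker d_2) = rank(C_2) - rank(d_2) = 18 - 3 = 15.
rank(im d_{2+1}) = 0.
rank H_2 = 15 - 0 = 15

15


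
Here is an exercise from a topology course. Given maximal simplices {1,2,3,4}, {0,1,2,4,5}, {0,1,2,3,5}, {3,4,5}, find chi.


Enumerate all faces; f-vector: f_0=6, f_1=15, f_2=19, f_3=10, f_4=2.
chi = sum (-1)^k f_k = 2

2


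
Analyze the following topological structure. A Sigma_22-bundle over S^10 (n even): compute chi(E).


chi(S^10) = 2 (n even), chi(Sigma_22) = 2 - 2*22 = -42.
chi(E) = 2 * (-42) = -84

-84


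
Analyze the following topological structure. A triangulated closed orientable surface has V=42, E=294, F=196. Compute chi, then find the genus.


chi = V - E + F = 42 - 294 + 196 = -56
For orientable closed surface: chi = 2 - 2g, so g = (2 - chi)/2.
g = (2 - (-56)) / 2 = 58 / 2 = 29

29


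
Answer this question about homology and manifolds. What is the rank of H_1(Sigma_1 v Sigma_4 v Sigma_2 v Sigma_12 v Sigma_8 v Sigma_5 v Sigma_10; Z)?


For a wedge X v Y: reduced H_k(X v Y) = H_k(X) + H_k(Y).
Each Sigma_g contributes b_1 = 2g.
b_1 = 2 + 8 + 4 + 24 + 16 + 10 + 20 = 84

84


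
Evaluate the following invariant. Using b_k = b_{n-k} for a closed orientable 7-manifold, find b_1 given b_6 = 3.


Poincare duality for closed orientable n-manifolds: b_k = b_{n-k}.
Here n = 7, so b_1 = b_6 = 3

3


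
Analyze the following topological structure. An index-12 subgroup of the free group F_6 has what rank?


Nielsen-Schreier: an index-n subgroup of F_r is free of rank 1 + n(r-1).
Equivalently: chi(cover) = n*chi(base); chi(vee_r S^1) = 1 - 6 = -5.
chi(E) = 12*(-5) = -60; rank = 1 - chi(E) = 1 - (-60) = 61.
rank = 1 + 12*(6-1) = 1 + 60 = 61

61


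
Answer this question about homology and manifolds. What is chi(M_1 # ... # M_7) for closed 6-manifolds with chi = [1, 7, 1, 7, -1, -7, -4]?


For n-manifolds: chi(A#B) = chi(A) + chi(B) - chi(S^6).
chi(S^6) = 1 + (-1)^6 = 2.
chi(#) = (sum chi_i) - (7-1)*chi(S^6) = 4 - 6*2 = -8

-8


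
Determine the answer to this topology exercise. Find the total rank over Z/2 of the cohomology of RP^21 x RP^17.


dim H^*(RP^n; Z/2) = n+1 (one Z/2 in each degree 0..n).
Total Betti number is multiplicative.
Total = (21+1) * (17+1) = 22 * 18 = 396

396


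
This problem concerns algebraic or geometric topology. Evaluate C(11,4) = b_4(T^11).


By the Kunneth formula, b_k(T^n) = C(n,k).
b_4(T^11) = C(11,4).
C(11,4) = 11!/(4!*7!) = 330

330


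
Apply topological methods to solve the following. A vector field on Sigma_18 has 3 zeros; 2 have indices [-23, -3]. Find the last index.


Poincare-Hopf: sum of indices = chi(M).
chi(Sigma_18) = 2 - 2*18 = -34.
Sum of known indices = -26.
x = chi - (sum known) = -34 - (-26) = -8

-8


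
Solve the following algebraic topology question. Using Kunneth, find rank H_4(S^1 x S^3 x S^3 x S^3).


Each S^d has Poincare polynomial 1 + t^d.
The product S^1 x S^3 x S^3 x S^3 has Poincare polynomial prod(1+t^d_i).
Expanding: b_0=1, b_1=1, b_3=3, b_4=3, b_6=3, b_7=3, b_9=1, b_10=1.
b_4 = 3

3


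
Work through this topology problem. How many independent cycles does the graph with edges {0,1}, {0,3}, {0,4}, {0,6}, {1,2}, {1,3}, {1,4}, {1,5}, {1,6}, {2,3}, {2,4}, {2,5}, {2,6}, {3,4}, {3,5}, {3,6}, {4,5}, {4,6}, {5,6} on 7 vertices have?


b_1 = E - V + (number of components).
E = 19, V = 7, components = 1.
b_1 = 19 - 7 + 1 = 13

13


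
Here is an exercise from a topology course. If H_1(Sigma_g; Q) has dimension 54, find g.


For a closed orientable surface: b_1 = 2g.
54 = 2g
g = 54 / 2 = 27

27


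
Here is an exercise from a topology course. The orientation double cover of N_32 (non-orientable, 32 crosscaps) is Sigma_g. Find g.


chi(N_32) = 2 - 32 = -30.
Double cover: chi(Sigma_g) = 2 * chi(N_32) = 2*(-30) = -60.
2 - 2g = -60, so g = (2 - (-60))/2 = 62/2 = 31

31


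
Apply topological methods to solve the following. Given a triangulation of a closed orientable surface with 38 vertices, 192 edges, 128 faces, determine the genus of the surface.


chi = V - E + F = 38 - 192 + 128 = -26
For orientable closed surface: chi = 2 - 2g, so g = (2 - chi)/2.
g = (2 - (-26)) / 2 = 28 / 2 = 14

14


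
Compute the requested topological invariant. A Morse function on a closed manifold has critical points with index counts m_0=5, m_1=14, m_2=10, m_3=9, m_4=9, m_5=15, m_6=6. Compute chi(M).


Morse theory: chi(M) = sum_k (-1)^k m_k where m_k = #(index-k critical points).
= (5) + (-14) + (10) + (-9) + (9) + (-15) + (6) = -8

-8


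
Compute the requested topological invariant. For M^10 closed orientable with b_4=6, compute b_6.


Poincare duality for closed orientable n-manifolds: b_k = b_{n-k}.
Here n = 10, so b_6 = b_4 = 6

6


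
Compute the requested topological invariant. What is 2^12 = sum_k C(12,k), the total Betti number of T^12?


b_k(T^12) = C(12,k), so the sum over k is sum_k C(12,k) = 2^12.
Total = 2^12 = 4096

4096


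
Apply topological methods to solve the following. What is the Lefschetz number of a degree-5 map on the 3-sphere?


On S^3: L(f) = tr(f_0*) + (-1)^3 tr(f_3*) = 1 + (-1)^3 * deg(f).
L(f) = 1 + (-1)^3 * 5 = 1 + -5 = -4

-4


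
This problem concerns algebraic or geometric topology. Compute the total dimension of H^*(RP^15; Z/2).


H^k(RP^15; Z/2) = Z/2 for each 0 <= k <= 15.
Total dimension = 15 + 1 = 16

16


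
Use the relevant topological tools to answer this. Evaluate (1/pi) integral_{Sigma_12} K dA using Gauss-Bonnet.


Gauss-Bonnet: integral K dA = 2*pi*chi(M).
chi(Sigma_12) = 2 - 2*12 = -22.
(integral K dA)/pi = 2*chi = 2*(-22) = -44

-44


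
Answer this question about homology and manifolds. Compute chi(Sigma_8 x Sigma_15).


chi(Sigma_8) = 2 - 2*8 = -14
chi(Sigma_15) = 2 - 2*15 = -28
chi(product) = (-14) * (-28) = 392

392


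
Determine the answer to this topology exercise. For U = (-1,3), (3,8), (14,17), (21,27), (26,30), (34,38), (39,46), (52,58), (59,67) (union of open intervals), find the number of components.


Sort and merge overlapping open intervals.
Merged: (-1,3), (3,8), (14,17), (21,30), (34,38), (39,46), (52,58), (59,67).
Number of components = 8

8


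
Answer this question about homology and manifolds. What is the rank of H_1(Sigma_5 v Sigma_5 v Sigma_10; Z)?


For a wedge X v Y: reduced H_k(X v Y) = H_k(X) + H_k(Y).
Each Sigma_g contributes b_1 = 2g.
b_1 = 10 + 10 + 20 = 40

40


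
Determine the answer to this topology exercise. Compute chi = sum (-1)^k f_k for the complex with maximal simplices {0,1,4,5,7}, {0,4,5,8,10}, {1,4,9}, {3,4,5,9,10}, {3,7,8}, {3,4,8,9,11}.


Enumerate all faces; f-vector: f_0=10, f_1=33, f_2=39, f_3=20, f_4=4.
chi = sum (-1)^k f_k = 0

0


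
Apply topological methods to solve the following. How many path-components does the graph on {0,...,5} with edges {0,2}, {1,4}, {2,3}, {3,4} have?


Run DFS/union-find over 6 vertices.
V = 6, E = 4.
Number of components = 2

2


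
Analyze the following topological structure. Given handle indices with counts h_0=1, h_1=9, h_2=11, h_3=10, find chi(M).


Handles of index k contribute (-1)^k to chi (same as CW cells).
chi = (1) + (-9) + (11) + (-10) = -7

-7


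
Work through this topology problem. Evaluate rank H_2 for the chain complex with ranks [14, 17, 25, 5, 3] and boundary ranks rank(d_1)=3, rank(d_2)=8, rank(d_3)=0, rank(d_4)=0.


rank H_k = rank(ker d_k) - rank(im d_{k+1}).
rank(ker d_2) = rank(C_2) - rank(d_2) = 25 - 8 = 17.
rank(im d_{2+1}) = 0.
rank H_2 = 17 - 0 = 17

17


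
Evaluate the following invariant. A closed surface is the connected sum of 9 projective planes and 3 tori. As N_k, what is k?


Since a >= 1, the sum is non-orientable; each T^2 can be replaced by RP^2 # RP^2 (since T^2#RP^2 = 3RP^2).
Total crosscaps k = 9 + 2*3 = 15.
Check via chi: chi = 9*1 + 3*0 - (9+3-1)*2 = -13 = 2 - k = -13. Consistent.

15


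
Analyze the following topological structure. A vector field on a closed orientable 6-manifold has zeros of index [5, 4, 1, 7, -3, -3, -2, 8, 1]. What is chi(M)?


Poincare-Hopf: chi(M) = sum of indices of zeros.
chi = (5) + (4) + (1) + (7) + (-3) + (-3) + (-2) + (8) + (1) = 18

18


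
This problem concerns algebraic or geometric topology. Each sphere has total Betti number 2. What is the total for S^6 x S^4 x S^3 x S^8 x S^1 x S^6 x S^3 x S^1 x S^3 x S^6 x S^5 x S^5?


Total Betti number is multiplicative under products.
Each S^d (d>=1) has total Betti number 2.
There are 12 sphere factors.
Total = 2^12 = 4096

4096


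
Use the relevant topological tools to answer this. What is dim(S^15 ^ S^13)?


S^m ^ S^n = S^{m+n}.
k = 15 + 13 = 28

28


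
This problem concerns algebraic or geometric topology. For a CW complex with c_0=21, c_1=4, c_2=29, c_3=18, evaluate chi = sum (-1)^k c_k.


chi = sum_k (-1)^k c_k.
= (-1)^0*21 + (-1)^1*4 + (-1)^2*29 + (-1)^3*18
= (21) + (-4) + (29) + (-18)
= 28

28


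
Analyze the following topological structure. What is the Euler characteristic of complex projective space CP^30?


CP^30 has one cell in each even dimension 0, 2, ..., 2*30 (30+1 cells total).
All cells are even-dimensional, so chi = number of cells.
chi = 30 + 1 = 31

31


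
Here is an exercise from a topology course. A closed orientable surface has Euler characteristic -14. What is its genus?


chi = 2 - 2g for closed orientable surfaces.
-14 = 2 - 2g
2g = 2 - (-14) = 16
g = 8

8


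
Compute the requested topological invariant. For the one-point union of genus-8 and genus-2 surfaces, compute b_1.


For a wedge: H_1(A v B) = H_1(A) + H_1(B).
b_1(Sigma_8) = 16, b_1(Sigma_2) = 4.
b_1 = 16 + 4 = 20

20


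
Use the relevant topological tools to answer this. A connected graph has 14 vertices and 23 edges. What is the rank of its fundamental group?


For a connected graph: rank(pi_1) = b_1 = E - V + 1 = 1 - chi.
chi = V - E = 14 - 23 = -9.
rank = 1 - (-9) = 23 - 14 + 1 = 10

10


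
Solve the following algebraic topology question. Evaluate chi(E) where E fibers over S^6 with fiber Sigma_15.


chi(S^6) = 2 (n even), chi(Sigma_15) = 2 - 2*15 = -28.
chi(E) = 2 * (-28) = -56

-56


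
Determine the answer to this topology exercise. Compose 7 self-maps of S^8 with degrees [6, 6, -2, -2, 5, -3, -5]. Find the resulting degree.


Degree is multiplicative: deg(composition) = product of degrees.
= (6) * (6) * (-2) * (-2) * (5) * (-3) * (-5) = 10800

10800


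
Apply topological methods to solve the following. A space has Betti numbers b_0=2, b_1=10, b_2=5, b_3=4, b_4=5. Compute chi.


chi = sum_k (-1)^k b_k.
= (2) + (-10) + (5) + (-4) + (5)
= -2

-2


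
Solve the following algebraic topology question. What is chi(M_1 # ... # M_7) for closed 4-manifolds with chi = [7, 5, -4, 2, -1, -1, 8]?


For n-manifolds: chi(A#B) = chi(A) + chi(B) - chi(S^4).
chi(S^4) = 1 + (-1)^4 = 2.
chi(#) = (sum chi_i) - (7-1)*chi(S^4) = 16 - 6*2 = 4

4


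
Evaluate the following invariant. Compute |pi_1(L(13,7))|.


pi_1(L(p,q)) = Z/pZ for any q coprime to p.
|pi_1(L(13,7))| = 13

13


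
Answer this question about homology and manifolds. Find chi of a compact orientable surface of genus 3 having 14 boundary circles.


For a compact orientable surface with genus g and b boundary components: chi = 2 - 2g - b.
chi = 2 - 2*3 - 14 = 2 - 6 - 14 = -18

-18


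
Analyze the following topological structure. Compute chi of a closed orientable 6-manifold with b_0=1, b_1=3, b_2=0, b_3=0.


By Poincare duality b_k = b_{6-k}, so full Betti numbers: b_0=1, b_1=3, b_2=0, b_3=0, b_4=0, b_5=3, b_6=1.
chi = sum (-1)^k b_k = -4

-4


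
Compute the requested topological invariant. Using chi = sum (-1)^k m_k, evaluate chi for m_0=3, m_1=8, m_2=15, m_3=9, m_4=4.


Morse theory: chi(M) = sum_k (-1)^k m_k where m_k = #(index-k critical points).
= (3) + (-8) + (15) + (-9) + (4) = 5

5


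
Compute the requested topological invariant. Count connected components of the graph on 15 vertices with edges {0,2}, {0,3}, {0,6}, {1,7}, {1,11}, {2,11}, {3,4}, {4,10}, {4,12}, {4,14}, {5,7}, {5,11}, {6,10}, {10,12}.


Run DFS/union-find over 15 vertices.
V = 15, E = 14.
Number of components = 4

4


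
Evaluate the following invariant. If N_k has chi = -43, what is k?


chi = 2 - k for closed non-orientable surfaces with k crosscaps.
-43 = 2 - k
k = 2 - (-43) = 45

45


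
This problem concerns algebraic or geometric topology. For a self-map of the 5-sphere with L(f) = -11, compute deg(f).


L(f) = 1 + (-1)^5 deg(f) on S^5.
-11 = 1 + (-1)^5 * deg(f)
(-1)^5 * deg(f) = -12
deg(f) = 12

12


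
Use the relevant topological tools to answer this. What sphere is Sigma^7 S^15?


Each suspension raises dimension by 1: Sigma S^n = S^{n+1}.
Sigma^7 S^15 = S^{15+7} = S^22

22


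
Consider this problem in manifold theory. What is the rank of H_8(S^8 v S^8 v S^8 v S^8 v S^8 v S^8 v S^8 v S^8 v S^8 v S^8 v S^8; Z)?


For a wedge of spheres, H_k (k>0) is free on one generator per sphere of dimension k.
Spheres of dimension 8: count = 11.
b_8 = 11

11


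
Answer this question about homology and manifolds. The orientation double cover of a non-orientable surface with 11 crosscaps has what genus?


chi(N_11) = 2 - 11 = -9.
Double cover: chi(Sigma_g) = 2 * chi(N_11) = 2*(-9) = -18.
2 - 2g = -18, so g = (2 - (-18))/2 = 20/2 = 10

10


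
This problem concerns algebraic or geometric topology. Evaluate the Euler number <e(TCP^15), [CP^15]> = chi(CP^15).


For any closed oriented manifold, <e(TM),[M]> = chi(M).
chi(CP^15) = 15+1 = 16

16


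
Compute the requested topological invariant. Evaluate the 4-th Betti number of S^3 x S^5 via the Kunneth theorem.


Each S^d has Poincare polynomial 1 + t^d.
The product S^3 x S^5 has Poincare polynomial prod(1+t^d_i).
Expanding: b_0=1, b_3=1, b_5=1, b_8=1.
b_4 = 0

0


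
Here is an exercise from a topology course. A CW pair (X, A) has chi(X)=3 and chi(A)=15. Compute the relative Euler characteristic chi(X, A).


Relative Euler characteristic: chi(X, A) = chi(X) - chi(A).
= 3 - (15) = -12

-12


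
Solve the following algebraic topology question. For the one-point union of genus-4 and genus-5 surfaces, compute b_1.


For a wedge: H_1(A v B) = H_1(A) + H_1(B).
b_1(Sigma_4) = 8, b_1(Sigma_5) = 10.
b_1 = 8 + 10 = 18

18


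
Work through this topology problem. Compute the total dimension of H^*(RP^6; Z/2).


H^k(RP^6; Z/2) = Z/2 for each 0 <= k <= 6.
Total dimension = 6 + 1 = 7

7


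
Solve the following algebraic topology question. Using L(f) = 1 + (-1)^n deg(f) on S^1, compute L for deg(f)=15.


On S^1: L(f) = tr(f_0*) + (-1)^1 tr(f_1*) = 1 + (-1)^1 * deg(f).
L(f) = 1 + (-1)^1 * 15 = 1 + -15 = -14

-14


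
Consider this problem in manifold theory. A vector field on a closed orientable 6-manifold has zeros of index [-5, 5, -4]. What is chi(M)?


Poincare-Hopf: chi(M) = sum of indices of zeros.
chi = (-5) + (5) + (-4) = -4

-4


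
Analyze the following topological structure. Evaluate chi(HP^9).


HP^9 has one cell in each dimension 0, 4, ..., 4*9 (9+1 cells, all even-dim).
chi = 9 + 1 = 10

10


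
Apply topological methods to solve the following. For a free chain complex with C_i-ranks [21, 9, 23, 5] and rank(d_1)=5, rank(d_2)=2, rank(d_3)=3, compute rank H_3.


rank H_k = rank(ker d_k) - rank(im d_{k+1}).
rank(ker d_3) = rank(C_3) - rank(d_3) = 5 - 3 = 2.
rank(im d_{3+1}) = 0.
rank H_3 = 2 - 0 = 2

2


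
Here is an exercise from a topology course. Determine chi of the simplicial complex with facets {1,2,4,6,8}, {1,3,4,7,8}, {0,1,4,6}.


Enumerate all faces; f-vector: f_0=8, f_1=20, f_2=22, f_3=11, f_4=2.
chi = sum (-1)^k f_k = 1

1


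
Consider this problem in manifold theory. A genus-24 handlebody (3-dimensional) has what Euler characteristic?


A genus-g handlebody deformation retracts to a wedge of g circles.
chi(vee_g S^1) = 1 - g.
chi(H_24) = 1 - 24 = -23

-23


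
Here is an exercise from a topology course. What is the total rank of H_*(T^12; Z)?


b_k(T^12) = C(12,k), so the sum over k is sum_k C(12,k) = 2^12.
Total = 2^12 = 4096

4096


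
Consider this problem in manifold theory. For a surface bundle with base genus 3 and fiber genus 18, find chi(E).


For a fiber bundle F -> E -> B (with CW structure): chi(E) = chi(B) * chi(F).
chi(Sigma_3) = -4, chi(Sigma_18) = -34.
chi(E) = (-4) * (-34) = 136

136


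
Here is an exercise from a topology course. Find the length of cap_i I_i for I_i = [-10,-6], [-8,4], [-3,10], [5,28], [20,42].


Intersection = [max(a_i), min(b_i)] = [20, -6].
Since 20 > -6, the intersection is empty.
Length = 0

0


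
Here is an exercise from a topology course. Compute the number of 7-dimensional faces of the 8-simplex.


Delta^8 has 8+1 vertices. A 7-face is a choice of 7+1 vertices.
f_7 = C(8+1, 7+1) = C(9,8) = 9

9


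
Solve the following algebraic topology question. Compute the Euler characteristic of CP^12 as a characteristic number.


For any closed oriented manifold, <e(TM),[M]> = chi(M).
chi(CP^12) = 12+1 = 13

13


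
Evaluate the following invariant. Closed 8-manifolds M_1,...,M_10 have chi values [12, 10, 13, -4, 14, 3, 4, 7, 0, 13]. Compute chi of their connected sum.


For n-manifolds: chi(A#B) = chi(A) + chi(B) - chi(S^8).
chi(S^8) = 1 + (-1)^8 = 2.
chi(#) = (sum chi_i) - (10-1)*chi(S^8) = 72 - 9*2 = 54

54


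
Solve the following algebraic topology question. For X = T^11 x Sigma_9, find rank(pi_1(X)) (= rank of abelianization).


pi_1(A x B) = pi_1(A) x pi_1(B); rank of abelianization = b_1.
b_1(T^11) = 11, b_1(Sigma_9) = 2*9 = 18.
b_1(product) = 11 + 18 = 29

29
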